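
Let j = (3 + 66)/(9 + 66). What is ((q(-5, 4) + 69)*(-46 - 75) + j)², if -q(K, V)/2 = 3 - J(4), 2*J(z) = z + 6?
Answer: 48753523204/625 ≈ 7.8006e+7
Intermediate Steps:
J(z) = 3 + z/2 (J(z) = (z + 6)/2 = (6 + z)/2 = 3 + z/2)
q(K, V) = 4 (q(K, V) = -2*(3 - (3 + (½)*4)) = -2*(3 - (3 + 2)) = -2*(3 - 1*5) = -2*(3 - 5) = -2*(-2) = 4)
j = 23/25 (j = 69/75 = 69*(1/75) = 23/25 ≈ 0.92000)
((q(-5, 4) + 69)*(-46 - 75) + j)² = ((4 + 69)*(-46 - 75) + 23/25)² = (73*(-121) + 23/25)² = (-8833 + 23/25)² = (-220802/25)² = 48753523204/625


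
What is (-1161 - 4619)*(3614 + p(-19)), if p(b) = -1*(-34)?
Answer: -21085440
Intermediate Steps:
p(b) = 34
(-1161 - 4619)*(3614 + p(-19)) = (-1161 - 4619)*(3614 + 34) = -5780*3648 = -21085440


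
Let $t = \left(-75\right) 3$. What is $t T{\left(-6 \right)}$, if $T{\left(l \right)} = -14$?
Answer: $3150$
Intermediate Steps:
$t = -225$
$t T{\left(-6 \right)} = \left(-225\right) \left(-14\right) = 3150$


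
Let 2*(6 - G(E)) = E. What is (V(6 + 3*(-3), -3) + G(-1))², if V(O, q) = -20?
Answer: 729/4 ≈ 182.25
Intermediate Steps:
G(E) = 6 - E/2
(V(6 + 3*(-3), -3) + G(-1))² = (-20 + (6 - ½*(-1)))² = (-20 + (6 + ½))² = (-20 + 13/2)² = (-27/2)² = 729/4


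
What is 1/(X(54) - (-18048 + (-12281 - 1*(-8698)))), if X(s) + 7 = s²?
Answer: 1/24540 ≈ 4.0750e-5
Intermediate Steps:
X(s) = -7 + s²
1/(X(54) - (-18048 + (-12281 - 1*(-8698)))) = 1/((-7 + 54²) - (-18048 + (-12281 - 1*(-8698)))) = 1/((-7 + 2916) - (-18048 + (-12281 + 8698))) = 1/(2909 - (-18048 - 3583)) = 1/(2909 - 1*(-21631)) = 1/(2909 + 21631) = 1/24540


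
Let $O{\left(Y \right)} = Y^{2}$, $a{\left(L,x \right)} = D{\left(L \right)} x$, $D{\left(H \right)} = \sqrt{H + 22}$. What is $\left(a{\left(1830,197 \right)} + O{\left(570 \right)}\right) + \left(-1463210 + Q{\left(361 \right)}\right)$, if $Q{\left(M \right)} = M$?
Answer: $-1137949 + 394 \sqrt{463} \approx -1.1295 \cdot 10^{6}$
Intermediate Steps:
$D{\left(H \right)} = \sqrt{22 + H}$
$a{\left(L,x \right)} = x \sqrt{22 + L}$ ($a{\left(L,x \right)} = \sqrt{22 + L} x = x \sqrt{22 + L}$)
$\left(a{\left(1830,197 \right)} + O{\left(570 \right)}\right) + \left(-1463210 + Q{\left(361 \right)}\right) = \left(197 \sqrt{22 + 1830} + 570^{2}\right) + \left(-1463210 + 361\right) = \left(197 \sqrt{1852} + 324900\right) - 1462849 = \left(197 \cdot 2 \sqrt{463} + 324900\right) - 1462849 = \left(394 \sqrt{463} + 324900\right) - 1462849 = \left(324900 + 394 \sqrt{463}\right) - 1462849 = -1137949 + 394 \sqrt{463}$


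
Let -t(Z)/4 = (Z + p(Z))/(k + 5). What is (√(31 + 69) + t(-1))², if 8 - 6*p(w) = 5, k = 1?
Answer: 961/9 ≈ 106.78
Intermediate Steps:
p(w) = ½ (p(w) = 4/3 - ⅙*5 = 4/3 - ⅚ = ½)
t(Z) = -⅓ - 2*Z/3 (t(Z) = -4*(Z + ½)/(1 + 5) = -4*(½ + Z)/6 = -4*(1/12 + Z/6) = -⅓ - 2*Z/3)
(√(31 + 69) + t(-1))² = (√(31 + 69) + (-⅓ - ⅔*(-1)))² = (√100 + (-⅓ + ⅔))² = (10 + ⅓)² = (31/3)² = 961/9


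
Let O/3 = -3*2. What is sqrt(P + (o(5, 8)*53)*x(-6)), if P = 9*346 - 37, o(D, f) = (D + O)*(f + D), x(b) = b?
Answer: sqrt(56819) ≈ 238.37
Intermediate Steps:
O = -18 (O = 3*(-3*2) = 3*(-6) = -18)
o(D, f) = (-18 + D)*(D + f) (o(D, f) = (D - 18)*(f + D) = (-18 + D)*(D + f))
P = 3077 (P = 3114 - 37 = 3077)
sqrt(P + (o(5, 8)*53)*x(-6)) = sqrt(3077 + ((5**2 - 18*5 - 18*8 + 5*8)*53)*(-6)) = sqrt(3077 + ((25 - 90 - 144 + 40)*53)*(-6)) = sqrt(3077 - 169*53*(-6)) = sqrt(3077 - 8957*(-6)) = sqrt(3077 + 53742) = sqrt(56819)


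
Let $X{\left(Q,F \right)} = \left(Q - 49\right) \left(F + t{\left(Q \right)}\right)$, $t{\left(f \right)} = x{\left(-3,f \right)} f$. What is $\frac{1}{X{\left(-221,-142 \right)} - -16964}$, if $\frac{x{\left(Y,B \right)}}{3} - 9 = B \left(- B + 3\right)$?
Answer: $- \frac{1}{8860044646} \approx -1.1287 \cdot 10^{-10}$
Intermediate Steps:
$x{\left(Y,B \right)} = 27 + 3 B \left(3 - B\right)$ ($x{\left(Y,B \right)} = 27 + 3 B \left(- B + 3\right) = 27 + 3 B \left(3 - B\right)$)
$t{\left(f \right)} = f \left(27 - 3 f^{2} + 9 f\right)$ ($t{\left(f \right)} = \left(27 - 3 f^{2} + 9 f\right) f = f \left(27 - 3 f^{2} + 9 f\right)$)
$X{\left(Q,F \right)} = \left(-49 + Q\right) \left(F + 3 Q \left(9 - Q^{2} + 3 Q\right)\right)$ ($X{\left(Q,F \right)} = \left(Q - 49\right) \left(F + 3 Q \left(9 - Q^{2} + 3 Q\right)\right) = \left(-49 + Q\right) \left(F + 3 Q \left(9 - Q^{2} + 3 Q\right)\right)$)
$\frac{1}{X{\left(-221,-142 \right)} - -16964} = \frac{1}{\left(\left(-1323\right) \left(-221\right) - 414 \left(-221\right)^{2} - -6958 - 3 \left(-221\right)^{4} + 156 \left(-221\right)^{3} - -31382\right) - -16964} = \frac{1}{\left(292383 - 20220174 + 6958 - 7156329843 + 156 \left(-10793861\right) + 31382\right) + \left(-21013 + 37977\right)} = \frac{1}{\left(292383 - 20220174 + 6958 - 7156329843 - 1683842316 + 31382\right) + 16964} = \frac{1}{-8860061610 + 16964} = \frac{1}{-8860044646} = - \frac{1}{8860044646}$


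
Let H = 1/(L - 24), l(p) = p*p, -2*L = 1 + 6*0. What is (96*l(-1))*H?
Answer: -192/49 ≈ -3.9184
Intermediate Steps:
L = -1/2 (L = -(1 + 6*0)/2 = -(1 + 0)/2 = -1/2*1 = -1/2 ≈ -0.50000)
l(p) = p**2
H = -2/49 (H = 1/(-1/2 - 24) = 1/(-49/2) = -2/49 ≈ -0.040816)
(96*l(-1))*H = (96*(-1)**2)*(-2/49) = (96*1)*(-2/49) = 96*(-2/49) = -192/49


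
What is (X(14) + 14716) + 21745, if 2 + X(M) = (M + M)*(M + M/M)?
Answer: 36879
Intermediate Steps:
X(M) = -2 + 2*M*(1 + M) (X(M) = -2 + (M + M)*(M + M/M) = -2 + (2*M)*(M + 1) = -2 + (2*M)*(1 + M) = -2 + 2*M*(1 + M))
(X(14) + 14716) + 21745 = ((-2 + 2*14 + 2*14²) + 14716) + 21745 = ((-2 + 28 + 2*196) + 14716) + 21745 = ((-2 + 28 + 392) + 14716) + 21745 = (418 + 14716) + 21745 = 15134 + 21745 = 36879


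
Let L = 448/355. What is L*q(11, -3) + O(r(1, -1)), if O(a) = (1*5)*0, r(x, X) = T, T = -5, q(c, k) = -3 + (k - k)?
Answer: -1344/355 ≈ -3.7859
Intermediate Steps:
q(c, k) = -3 (q(c, k) = -3 + 0 = -3)
r(x, X) = -5
O(a) = 0 (O(a) = 5*0 = 0)
L = 448/355 (L = 448*(1/355) = 448/355 ≈ 1.2620)
L*q(11, -3) + O(r(1, -1)) = (448/355)*(-3) + 0 = -1344/355 + 0 = -1344/355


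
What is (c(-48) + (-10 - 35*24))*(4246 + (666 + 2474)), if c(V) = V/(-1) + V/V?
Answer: -5916186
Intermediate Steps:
c(V) = 1 - V (c(V) = V*(-1) + 1 = -V + 1 = 1 - V)
(c(-48) + (-10 - 35*24))*(4246 + (666 + 2474)) = ((1 - 1*(-48)) + (-10 - 35*24))*(4246 + (666 + 2474)) = ((1 + 48) + (-10 - 840))*(4246 + 3140) = (49 - 850)*7386 = -801*7386 = -5916186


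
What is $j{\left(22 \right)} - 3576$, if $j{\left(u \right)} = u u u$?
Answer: $7072$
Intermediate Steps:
$j{\left(u \right)} = u^{3}$ ($j{\left(u \right)} = u^{2} u = u^{3}$)
$j{\left(22 \right)} - 3576 = 22^{3} - 3576 = 10648 - 3576 = 7072$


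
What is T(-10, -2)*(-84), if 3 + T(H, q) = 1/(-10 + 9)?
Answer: 336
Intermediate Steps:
T(H, q) = -4 (T(H, q) = -3 + 1/(-10 + 9) = -3 + 1/(-1) = -3 - 1 = -4)
T(-10, -2)*(-84) = -4*(-84) = 336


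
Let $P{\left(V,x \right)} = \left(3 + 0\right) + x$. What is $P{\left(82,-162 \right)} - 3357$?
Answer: $-3516$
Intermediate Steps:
$P{\left(V,x \right)} = 3 + x$
$P{\left(82,-162 \right)} - 3357 = \left(3 - 162\right) - 3357 = -159 - 3357 = -3516$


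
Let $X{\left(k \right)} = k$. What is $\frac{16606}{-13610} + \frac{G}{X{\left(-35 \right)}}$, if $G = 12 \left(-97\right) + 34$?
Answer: $\frac{1479809}{47635} \approx 31.066$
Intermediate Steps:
$G = -1130$ ($G = -1164 + 34 = -1130$)
$\frac{16606}{-13610} + \frac{G}{X{\left(-35 \right)}} = \frac{16606}{-13610} - \frac{1130}{-35} = 16606 \left(- \frac{1}{13610}\right) - - \frac{226}{7} = - \frac{8303}{6805} + \frac{226}{7} = \frac{1479809}{47635}$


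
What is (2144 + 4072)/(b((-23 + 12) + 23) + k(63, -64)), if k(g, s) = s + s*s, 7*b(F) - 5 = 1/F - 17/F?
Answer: 130536/84683 ≈ 1.5415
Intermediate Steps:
b(F) = 5/7 - 16/(7*F) (b(F) = 5/7 + (1/F - 17/F)/7 = 5/7 + (-16/F)/7 = 5/7 - 16/(7*F))
k(g, s) = s + s²
(2144 + 4072)/(b((-23 + 12) + 23) + k(63, -64)) = (2144 + 4072)/((-16 + 5*((-23 + 12) + 23))/(7*((-23 + 12) + 23)) - 64*(1 - 64)) = 6216/((-16 + 5*(-11 + 23))/(7*(-11 + 23)) - 64*(-63)) = 6216/((⅐)*(-16 + 5*12)/12 + 4032) = 6216/((⅐)*(1/12)*(-16 + 60) + 4032) = 6216/((⅐)*(1/12)*44 + 4032) = 6216/(11/21 + 4032) = 6216/(84683/21) = 6216*(21/84683) = 130536/84683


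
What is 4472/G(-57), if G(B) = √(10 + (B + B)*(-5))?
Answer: 2236*√145/145 ≈ 185.69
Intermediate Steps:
G(B) = √(10 - 10*B) (G(B) = √(10 + (2*B)*(-5)) = √(10 - 10*B))
4472/G(-57) = 4472/(√(10 - 10*(-57))) = 4472/(√(10 + 570)) = 4472/(√580) = 4472/((2*√145)) = 4472*(√145/290) = 2236*√145/145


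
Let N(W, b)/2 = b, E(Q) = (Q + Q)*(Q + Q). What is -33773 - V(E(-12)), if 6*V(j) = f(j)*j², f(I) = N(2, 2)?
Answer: -254957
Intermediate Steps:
E(Q) = 4*Q² (E(Q) = (2*Q)*(2*Q) = 4*Q²)
N(W, b) = 2*b
f(I) = 4 (f(I) = 2*2 = 4)
V(j) = 2*j²/3 (V(j) = (4*j²)/6 = 2*j²/3)
-33773 - V(E(-12)) = -33773 - 2*(4*(-12)²)²/3 = -33773 - 2*(4*144)²/3 = -33773 - 2*576²/3 = -33773 - 2*331776/3 = -33773 - 1*221184 = -33773 - 221184 = -254957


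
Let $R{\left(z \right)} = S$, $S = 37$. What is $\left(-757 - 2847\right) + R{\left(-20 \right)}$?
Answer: $-3567$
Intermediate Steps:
$R{\left(z \right)} = 37$
$\left(-757 - 2847\right) + R{\left(-20 \right)} = \left(-757 - 2847\right) + 37 = -3604 + 37 = -3567$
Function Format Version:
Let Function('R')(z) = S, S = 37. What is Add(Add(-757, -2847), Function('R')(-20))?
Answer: -3567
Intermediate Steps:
Function('R')(z) = 37
Add(Add(-757, -2847), Function('R')(-20)) = Add(Add(-757, -2847), 37) = Add(-3604, 37) = -3567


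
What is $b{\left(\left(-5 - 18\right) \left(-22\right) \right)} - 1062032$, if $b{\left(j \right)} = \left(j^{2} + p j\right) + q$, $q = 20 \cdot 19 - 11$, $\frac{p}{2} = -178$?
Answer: $-985763$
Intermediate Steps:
$p = -356$ ($p = 2 \left(-178\right) = -356$)
$q = 369$ ($q = 380 - 11 = 369$)
$b{\left(j \right)} = 369 + j^{2} - 356 j$ ($b{\left(j \right)} = \left(j^{2} - 356 j\right) + 369 = 369 + j^{2} - 356 j$)
$b{\left(\left(-5 - 18\right) \left(-22\right) \right)} - 1062032 = \left(369 + \left(\left(-5 - 18\right) \left(-22\right)\right)^{2} - 356 \left(-5 - 18\right) \left(-22\right)\right) - 1062032 = \left(369 + \left(\left(-23\right) \left(-22\right)\right)^{2} - 356 \left(\left(-23\right) \left(-22\right)\right)\right) - 1062032 = \left(369 + 506^{2} - 180136\right) - 1062032 = \left(369 + 256036 - 180136\right) - 1062032 = 76269 - 1062032 = -985763$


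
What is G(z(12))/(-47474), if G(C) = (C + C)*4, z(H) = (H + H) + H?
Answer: -144/23737 ≈ -0.0060665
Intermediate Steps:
z(H) = 3*H (z(H) = 2*H + H = 3*H)
G(C) = 8*C (G(C) = (2*C)*4 = 8*C)
G(z(12))/(-47474) = (8*(3*12))/(-47474) = (8*36)*(-1/47474) = 288*(-1/47474) = -144/23737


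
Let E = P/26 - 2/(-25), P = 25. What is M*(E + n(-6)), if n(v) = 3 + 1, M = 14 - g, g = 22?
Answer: -13108/325 ≈ -40.332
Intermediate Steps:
M = -8 (M = 14 - 1*22 = 14 - 22 = -8)
n(v) = 4
E = 677/650 (E = 25/26 - 2/(-25) = 25*(1/26) - 2*(-1/25) = 25/26 + 2/25 = 677/650 ≈ 1.0415)
M*(E + n(-6)) = -8*(677/650 + 4) = -8*3277/650 = -13108/325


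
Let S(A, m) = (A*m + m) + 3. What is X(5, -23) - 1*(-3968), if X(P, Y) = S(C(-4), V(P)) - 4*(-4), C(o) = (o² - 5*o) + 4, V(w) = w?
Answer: 4192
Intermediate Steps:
C(o) = 4 + o² - 5*o
S(A, m) = 3 + m + A*m (S(A, m) = (m + A*m) + 3 = 3 + m + A*m)
X(P, Y) = 19 + 41*P (X(P, Y) = (3 + P + (4 + (-4)² - 5*(-4))*P) - 4*(-4) = (3 + P + (4 + 16 + 20)*P) + 16 = (3 + P + 40*P) + 16 = (3 + 41*P) + 16 = 19 + 41*P)
X(5, -23) - 1*(-3968) = (19 + 41*5) - 1*(-3968) = (19 + 205) + 3968 = 224 + 3968 = 4192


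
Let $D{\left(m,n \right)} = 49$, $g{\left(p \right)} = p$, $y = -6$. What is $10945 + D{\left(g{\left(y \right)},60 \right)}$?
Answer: $10994$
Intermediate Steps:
$10945 + D{\left(g{\left(y \right)},60 \right)} = 10945 + 49 = 10994$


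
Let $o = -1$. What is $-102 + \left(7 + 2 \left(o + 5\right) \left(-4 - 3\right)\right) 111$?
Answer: $-5541$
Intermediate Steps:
$-102 + \left(7 + 2 \left(o + 5\right) \left(-4 - 3\right)\right) 111 = -102 + \left(7 + 2 \left(-1 + 5\right) \left(-4 - 3\right)\right) 111 = -102 + \left(7 + 2 \cdot 4 \left(-7\right)\right) 111 = -102 + \left(7 + 2 \left(-28\right)\right) 111 = -102 + \left(7 - 56\right) 111 = -102 - 5439 = -5541$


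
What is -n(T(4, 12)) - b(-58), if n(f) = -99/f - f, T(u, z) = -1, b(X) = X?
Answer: -42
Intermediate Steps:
n(f) = -f - 99/f
-n(T(4, 12)) - b(-58) = -(-1*(-1) - 99/(-1)) - 1*(-58) = -(1 - 99*(-1)) + 58 = -(1 + 99) + 58 = -1*100 + 58 = -100 + 58 = -42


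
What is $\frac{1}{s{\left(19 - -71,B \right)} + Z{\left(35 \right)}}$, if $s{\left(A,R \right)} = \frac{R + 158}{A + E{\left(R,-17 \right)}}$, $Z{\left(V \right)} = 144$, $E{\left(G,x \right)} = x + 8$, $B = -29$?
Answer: $\frac{27}{3931} \approx 0.0068685$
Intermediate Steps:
$E{\left(G,x \right)} = 8 + x$
$s{\left(A,R \right)} = \frac{158 + R}{-9 + A}$ ($s{\left(A,R \right)} = \frac{R + 158}{A + \left(8 - 17\right)} = \frac{158 + R}{A - 9} = \frac{158 + R}{-9 + A}$)
$\frac{1}{s{\left(19 - -71,B \right)} + Z{\left(35 \right)}} = \frac{1}{\frac{158 - 29}{-9 + \left(19 - -71\right)} + 144} = \frac{1}{\frac{1}{-9 + \left(19 + 71\right)} 129 + 144} = \frac{1}{\frac{1}{-9 + 90} \cdot 129 + 144} = \frac{1}{\frac{1}{81} \cdot 129 + 144} = \frac{1}{\frac{43}{27} + 144} = \frac{1}{\frac{3931}{27}} = \frac{27}{3931}$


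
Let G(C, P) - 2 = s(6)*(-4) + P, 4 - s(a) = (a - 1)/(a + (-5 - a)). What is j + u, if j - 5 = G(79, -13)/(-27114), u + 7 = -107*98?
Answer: -284371601/27114 ≈ -10488.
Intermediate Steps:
s(a) = 19/5 + a/5 (s(a) = 4 - (a - 1)/(a + (-5 - a)) = 4 - (-1 + a)/(-5) = 4 - (-1 + a)*(-1)/5 = 4 - (1/5 - a/5) = 4 + (-1/5 + a/5) = 19/5 + a/5)
u = -10493 (u = -7 - 107*98 = -7 - 10486 = -10493)
G(C, P) = -18 + P (G(C, P) = 2 + ((19/5 + (1/5)*6)*(-4) + P) = 2 + ((19/5 + 6/5)*(-4) + P) = 2 + (5*(-4) + P) = 2 + (-20 + P) = -18 + P)
j = 135601/27114 (j = 5 + (-18 - 13)/(-27114) = 5 - 31*(-1/27114) = 5 + 31/27114 = 135601/27114 ≈ 5.0011)
j + u = 135601/27114 - 10493 = -284371601/27114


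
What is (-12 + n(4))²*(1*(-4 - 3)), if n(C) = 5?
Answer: -343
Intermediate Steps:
(-12 + n(4))²*(1*(-4 - 3)) = (-12 + 5)²*(1*(-4 - 3)) = (-7)²*(1*(-7)) = 49*(-7) = -343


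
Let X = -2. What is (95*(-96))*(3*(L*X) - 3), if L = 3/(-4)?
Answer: -13680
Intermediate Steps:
L = -¾ (L = 3*(-¼) = -¾ ≈ -0.75000)
(95*(-96))*(3*(L*X) - 3) = (95*(-96))*(3*(-¾*(-2)) - 3) = -9120*(3*(3/2) - 3) = -9120*(9/2 - 3) = -9120*3/2 = -13680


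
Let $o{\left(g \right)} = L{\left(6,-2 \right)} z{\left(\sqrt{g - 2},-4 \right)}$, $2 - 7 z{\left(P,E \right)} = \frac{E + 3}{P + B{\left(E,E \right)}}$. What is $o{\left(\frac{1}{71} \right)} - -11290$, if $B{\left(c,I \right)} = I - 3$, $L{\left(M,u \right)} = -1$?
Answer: $\frac{286081857}{25340} + \frac{i \sqrt{10011}}{25340} \approx 11290.0 + 0.0039485 i$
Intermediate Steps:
$B{\left(c,I \right)} = -3 + I$
$z{\left(P,E \right)} = \frac{2}{7} - \frac{3 + E}{7 \left(-3 + E + P\right)}$ ($z{\left(P,E \right)} = \frac{2}{7} - \frac{\left(E + 3\right) \frac{1}{P + \left(-3 + E\right)}}{7} = \frac{2}{7} - \frac{\left(3 + E\right) \frac{1}{-3 + E + P}}{7} = \frac{2}{7} - \frac{\frac{1}{-3 + E + P} \left(3 + E\right)}{7} = \frac{2}{7} - \frac{3 + E}{7 \left(-3 + E + P\right)}$)
$o{\left(g \right)} = - \frac{-13 + 2 \sqrt{-2 + g}}{7 \left(-7 + \sqrt{-2 + g}\right)}$ ($o{\left(g \right)} = - \frac{-9 - 4 + 2 \sqrt{g - 2}}{7 \left(-3 - 4 + \sqrt{g - 2}\right)} = - \frac{-9 - 4 + 2 \sqrt{-2 + g}}{7 \left(-3 - 4 + \sqrt{-2 + g}\right)} = - \frac{-13 + 2 \sqrt{-2 + g}}{7 \left(-7 + \sqrt{-2 + g}\right)}$)
$o{\left(\frac{1}{71} \right)} - -11290 = \frac{13 - 2 \sqrt{-2 + \frac{1}{71}}}{7 \left(-7 + \sqrt{-2 + \frac{1}{71}}\right)} - -11290 = \frac{13 - 2 \sqrt{-2 + \frac{1}{71}}}{7 \left(-7 + \sqrt{-2 + \frac{1}{71}}\right)} + 11290 = \frac{13 - 2 \sqrt{- \frac{141}{71}}}{7 \left(-7 + \sqrt{- \frac{141}{71}}\right)} + 11290 = \frac{13 - 2 \frac{i \sqrt{10011}}{71}}{7 \left(-7 + \frac{i \sqrt{10011}}{71}\right)} + 11290 = \frac{13 - \frac{2 i \sqrt{10011}}{71}}{7 \left(-7 + \frac{i \sqrt{10011}}{71}\right)} + 11290 = 11290 + \frac{13 - \frac{2 i \sqrt{10011}}{71}}{7 \left(-7 + \frac{i \sqrt{10011}}{71}\right)}$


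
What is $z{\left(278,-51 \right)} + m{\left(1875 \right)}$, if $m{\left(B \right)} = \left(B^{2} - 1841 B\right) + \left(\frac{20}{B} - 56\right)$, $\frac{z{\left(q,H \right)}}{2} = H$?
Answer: $\frac{23847004}{375} \approx 63592.0$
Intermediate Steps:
$z{\left(q,H \right)} = 2 H$
$m{\left(B \right)} = -56 + B^{2} - 1841 B + \frac{20}{B}$ ($m{\left(B \right)} = \left(B^{2} - 1841 B\right) - \left(56 - \frac{20}{B}\right) = -56 + B^{2} - 1841 B + \frac{20}{B}$)
$z{\left(278,-51 \right)} + m{\left(1875 \right)} = 2 \left(-51\right) + \left(-56 + 1875^{2} - 3451875 + \frac{20}{1875}\right) = -102 + \left(-56 + 3515625 - 3451875 + 20 \cdot \frac{1}{1875}\right) = -102 + \left(-56 + 3515625 - 3451875 + \frac{4}{375}\right) = -102 + \frac{23885254}{375} = \frac{23847004}{375}$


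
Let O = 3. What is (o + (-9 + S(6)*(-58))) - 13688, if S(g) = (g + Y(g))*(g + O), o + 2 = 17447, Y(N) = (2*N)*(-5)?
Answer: 31936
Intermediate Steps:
Y(N) = -10*N
o = 17445 (o = -2 + 17447 = 17445)
S(g) = -9*g*(3 + g) (S(g) = (g - 10*g)*(g + 3) = (-9*g)*(3 + g) = -9*g*(3 + g))
(o + (-9 + S(6)*(-58))) - 13688 = (17445 + (-9 + (9*6*(-3 - 1*6))*(-58))) - 13688 = (17445 + (-9 + (9*6*(-3 - 6))*(-58))) - 13688 = (17445 + (-9 + (9*6*(-9))*(-58))) - 13688 = (17445 + (-9 - 486*(-58))) - 13688 = (17445 + (-9 + 28188)) - 13688 = (17445 + 28179) - 13688 = 45624 - 13688 = 31936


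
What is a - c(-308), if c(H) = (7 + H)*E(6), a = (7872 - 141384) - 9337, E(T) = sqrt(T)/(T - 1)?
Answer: -142849 + 301*sqrt(6)/5 ≈ -1.4270e+5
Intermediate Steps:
E(T) = sqrt(T)/(-1 + T)
a = -142849 (a = -133512 - 9337 = -142849)
c(H) = sqrt(6)*(7 + H)/5 (c(H) = (7 + H)*(sqrt(6)/(-1 + 6)) = (7 + H)*(sqrt(6)/5) = sqrt(6)*(7 + H)/5)
a - c(-308) = -142849 - sqrt(6)*(7 - 308)/5 = -142849 - sqrt(6)*(-301)/5 = -142849 - (-301)*sqrt(6)/5 = -142849 + 301*sqrt(6)/5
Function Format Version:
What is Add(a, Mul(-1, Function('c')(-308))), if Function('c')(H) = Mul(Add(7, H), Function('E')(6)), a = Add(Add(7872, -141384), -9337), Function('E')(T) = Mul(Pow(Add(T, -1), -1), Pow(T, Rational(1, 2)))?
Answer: Add(-142849, Mul(Rational(301, 5), Pow(6, Rational(1, 2)))) ≈ -1.4270e+5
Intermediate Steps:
Function('E')(T) = Mul(Pow(T, Rational(1, 2)), Pow(Add(-1, T), -1)) (Function('E')(T) = Mul(Pow(Add(-1, T), -1), Pow(T, Rational(1, 2))) = Mul(Pow(T, Rational(1, 2)), Pow(Add(-1, T), -1)))
a = -142849 (a = Add(-133512, -9337) = -142849)
Function('c')(H) = Mul(Rational(1, 5), Pow(6, Rational(1, 2)), Add(7, H)) (Function('c')(H) = Mul(Add(7, H), Mul(Pow(6, Rational(1, 2)), Pow(Add(-1, 6), -1))) = Mul(Add(7, H), Mul(Pow(6, Rational(1, 2)), Pow(5, -1))) = Mul(Add(7, H), Mul(Pow(6, Rational(1, 2)), Rational(1, 5))) = Mul(Add(7, H), Mul(Rational(1, 5), Pow(6, Rational(1, 2)))) = Mul(Rational(1, 5), Pow(6, Rational(1, 2)), Add(7, H)))
Add(a, Mul(-1, Function('c')(-308))) = Add(-142849, Mul(-1, Mul(Rational(1, 5), Pow(6, Rational(1, 2)), Add(7, -308)))) = Add(-142849, Mul(-1, Mul(Rational(1, 5), Pow(6, Rational(1, 2)), -301))) = Add(-142849, Mul(-1, Mul(Rational(-301, 5), Pow(6, Rational(1, 2))))) = Add(-142849, Mul(Rational(301, 5), Pow(6, Rational(1, 2))))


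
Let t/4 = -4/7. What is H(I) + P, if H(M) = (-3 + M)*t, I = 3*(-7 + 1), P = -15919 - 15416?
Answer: -31287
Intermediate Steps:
t = -16/7 (t = 4*(-4/7) = -16/7 ≈ -2.2857)
P = -31335
I = -18 (I = 3*(-6) = -18)
H(M) = 48/7 - 16*M/7 (H(M) = (-3 + M)*(-16/7) = 48/7 - 16*M/7)
H(I) + P = (48/7 - 16/7*(-18)) - 31335 = (48/7 + 288/7) - 31335 = 48 - 31335 = -31287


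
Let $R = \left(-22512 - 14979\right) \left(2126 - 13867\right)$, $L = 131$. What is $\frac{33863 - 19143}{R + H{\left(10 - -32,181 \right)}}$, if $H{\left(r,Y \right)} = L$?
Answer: $\frac{7360}{220090981} \approx 3.3441 \cdot 10^{-5}$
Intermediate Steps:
$H{\left(r,Y \right)} = 131$
$R = 440181831$ ($R = \left(-37491\right) \left(-11741\right) = 440181831$)
$\frac{33863 - 19143}{R + H{\left(10 - -32,181 \right)}} = \frac{33863 - 19143}{440181831 + 131} = \frac{14720}{440181962} = 14720 \cdot \frac{1}{440181962} = \frac{7360}{220090981}$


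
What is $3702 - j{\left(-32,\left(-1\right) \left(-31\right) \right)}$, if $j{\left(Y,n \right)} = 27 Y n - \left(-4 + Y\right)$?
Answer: $30450$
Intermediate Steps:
$j{\left(Y,n \right)} = 4 - Y + 27 Y n$ ($j{\left(Y,n \right)} = 27 Y n - \left(-4 + Y\right) = 4 - Y + 27 Y n$)
$3702 - j{\left(-32,\left(-1\right) \left(-31\right) \right)} = 3702 - \left(4 - -32 + 27 \left(-32\right) \left(\left(-1\right) \left(-31\right)\right)\right) = 3702 - \left(4 + 32 + 27 \left(-32\right) 31\right) = 3702 - \left(4 + 32 - 26784\right) = 3702 - -26748 = 3702 + 26748 = 30450$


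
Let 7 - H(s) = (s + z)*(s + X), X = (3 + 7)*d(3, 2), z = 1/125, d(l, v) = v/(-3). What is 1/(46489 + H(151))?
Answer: 125/3087564 ≈ 4.0485e-5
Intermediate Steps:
d(l, v) = -v/3 (d(l, v) = v*(-⅓) = -v/3)
z = 1/125 ≈ 0.0080000
X = -20/3 (X = (3 + 7)*(-⅓*2) = 10*(-⅔) = -20/3 ≈ -6.6667)
H(s) = 7 - (-20/3 + s)*(1/125 + s) (H(s) = 7 - (s + 1/125)*(s - 20/3) = 7 - (1/125 + s)*(-20/3 + s) = 7 - (-20/3 + s)*(1/125 + s))
1/(46489 + H(151)) = 1/(46489 + (529/75 - 1*151² + (2497/375)*151)) = 1/(46489 + (529/75 - 1*22801 + 377047/375)) = 1/(46489 + (529/75 - 22801 + 377047/375)) = 1/(46489 - 2723561/125) = 1/(3087564/125) = 125/3087564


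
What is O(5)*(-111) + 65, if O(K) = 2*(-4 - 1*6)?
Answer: 2285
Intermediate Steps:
O(K) = -20 (O(K) = 2*(-4 - 6) = 2*(-10) = -20)
O(5)*(-111) + 65 = -20*(-111) + 65 = 2220 + 65 = 2285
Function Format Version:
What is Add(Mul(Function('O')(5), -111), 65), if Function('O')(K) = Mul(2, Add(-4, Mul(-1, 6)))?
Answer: 2285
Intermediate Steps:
Function('O')(K) = -20 (Function('O')(K) = Mul(2, Add(-4, -6)) = Mul(2, -10) = -20)
Add(Mul(Function('O')(5), -111), 65) = Add(Mul(-20, -111), 65) = Add(2220, 65) = 2285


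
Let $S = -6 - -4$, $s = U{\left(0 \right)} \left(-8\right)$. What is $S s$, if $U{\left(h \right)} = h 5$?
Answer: $0$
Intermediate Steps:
$U{\left(h \right)} = 5 h$
$s = 0$ ($s = 5 \cdot 0 \left(-8\right) = 0 \left(-8\right) = 0$)
$S = -2$ ($S = -6 + 4 = -2$)
$S s = \left(-2\right) 0 = 0$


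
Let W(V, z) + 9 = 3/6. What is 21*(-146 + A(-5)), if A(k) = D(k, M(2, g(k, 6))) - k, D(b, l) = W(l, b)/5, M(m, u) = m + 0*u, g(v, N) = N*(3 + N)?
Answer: -29967/10 ≈ -2996.7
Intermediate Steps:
W(V, z) = -17/2 (W(V, z) = -9 + 3/6 = -9 + 3*(⅙) = -9 + ½ = -17/2)
M(m, u) = m (M(m, u) = m + 0 = m)
D(b, l) = -17/10 (D(b, l) = -17/2/5 = -17/2*⅕ = -17/10)
A(k) = -17/10 - k
21*(-146 + A(-5)) = 21*(-146 + (-17/10 - 1*(-5))) = 21*(-146 + (-17/10 + 5)) = 21*(-146 + 33/10) = 21*(-1427/10) = -29967/10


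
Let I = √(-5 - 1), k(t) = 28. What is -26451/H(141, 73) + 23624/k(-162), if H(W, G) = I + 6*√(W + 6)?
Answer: (-248052*I + 5906*√2 + 61719*I*√3)/(7*(√2 - 42*I)) ≈ 480.52 + 12.229*I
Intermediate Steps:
I = I*√6 (I = √(-6) = I*√6 ≈ 2.4495*I)
H(W, G) = 6*√(6 + W) + I*√6 (H(W, G) = I*√6 + 6*√(W + 6) = I*√6 + 6*√(6 + W) = 6*√(6 + W) + I*√6)
-26451/H(141, 73) + 23624/k(-162) = -26451/(6*√(6 + 141) + I*√6) + 23624/28 = -26451/(6*√147 + I*√6) + 23624*(1/28) = -26451/(6*(7*√3) + I*√6) + 5906/7 = -26451/(42*√3 + I*√6) + 5906/7 = 5906/7 - 26451/(42*√3 + I*√6)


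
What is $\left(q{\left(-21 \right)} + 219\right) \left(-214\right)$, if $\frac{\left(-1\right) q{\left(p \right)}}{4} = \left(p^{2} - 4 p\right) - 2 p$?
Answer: $438486$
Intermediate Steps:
$q{\left(p \right)} = - 4 p^{2} + 24 p$ ($q{\left(p \right)} = - 4 \left(\left(p^{2} - 4 p\right) - 2 p\right) = - 4 \left(p^{2} - 6 p\right) = - 4 p^{2} + 24 p$)
$\left(q{\left(-21 \right)} + 219\right) \left(-214\right) = \left(4 \left(-21\right) \left(6 - -21\right) + 219\right) \left(-214\right) = \left(4 \left(-21\right) \left(6 + 21\right) + 219\right) \left(-214\right) = \left(4 \left(-21\right) 27 + 219\right) \left(-214\right) = \left(-2268 + 219\right) \left(-214\right) = \left(-2049\right) \left(-214\right) = 438486$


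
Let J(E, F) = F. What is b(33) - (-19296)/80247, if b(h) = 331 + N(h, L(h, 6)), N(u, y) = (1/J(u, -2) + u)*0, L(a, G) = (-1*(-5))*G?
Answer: 8860351/26749 ≈ 331.24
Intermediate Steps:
L(a, G) = 5*G
N(u, y) = 0 (N(u, y) = (1/(-2) + u)*0 = (-1/2 + u)*0 = 0)
b(h) = 331 (b(h) = 331 + 0 = 331)
b(33) - (-19296)/80247 = 331 - (-19296)/80247 = 331 - 1*(-6432/26749) = 331 + 6432/26749 = 8860351/26749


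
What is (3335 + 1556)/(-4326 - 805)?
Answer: -4891/5131 ≈ -0.95323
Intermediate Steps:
(3335 + 1556)/(-4326 - 805) = 4891/(-5131) = 4891*(-1/5131) = -4891/5131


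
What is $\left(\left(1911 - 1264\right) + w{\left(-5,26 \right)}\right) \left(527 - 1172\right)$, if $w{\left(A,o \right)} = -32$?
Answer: $-396675$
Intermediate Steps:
$\left(\left(1911 - 1264\right) + w{\left(-5,26 \right)}\right) \left(527 - 1172\right) = \left(\left(1911 - 1264\right) - 32\right) \left(527 - 1172\right) = \left(\left(1911 - 1264\right) - 32\right) \left(-645\right) = \left(647 - 32\right) \left(-645\right) = 615 \left(-645\right) = -396675$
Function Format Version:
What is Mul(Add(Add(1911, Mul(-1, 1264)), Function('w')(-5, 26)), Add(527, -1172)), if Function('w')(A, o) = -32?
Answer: -396675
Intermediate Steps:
Mul(Add(Add(1911, Mul(-1, 1264)), Function('w')(-5, 26)), Add(527, -1172)) = Mul(Add(Add(1911, Mul(-1, 1264)), -32), Add(527, -1172)) = Mul(Add(Add(1911, -1264), -32), -645) = Mul(Add(647, -32), -645) = Mul(615, -645) = -396675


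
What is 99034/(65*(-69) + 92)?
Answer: -99034/4393 ≈ -22.544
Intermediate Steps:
99034/(65*(-69) + 92) = 99034/(-4485 + 92) = 99034/(-4393) = 99034*(-1/4393) = -99034/4393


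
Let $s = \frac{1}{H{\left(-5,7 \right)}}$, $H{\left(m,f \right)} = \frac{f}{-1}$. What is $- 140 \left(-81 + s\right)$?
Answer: $11360$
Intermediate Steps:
$H{\left(m,f \right)} = - f$ ($H{\left(m,f \right)} = f \left(-1\right) = - f$)
$s = - \frac{1}{7}$ ($s = \frac{1}{\left(-1\right) 7} = \frac{1}{-7} = - \frac{1}{7} \approx -0.14286$)
$- 140 \left(-81 + s\right) = - 140 \left(-81 - \frac{1}{7}\right) = \left(-140\right) \left(- \frac{568}{7}\right) = 11360$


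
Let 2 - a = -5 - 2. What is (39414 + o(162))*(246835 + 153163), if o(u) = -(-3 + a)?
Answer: 15763121184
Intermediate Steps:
a = 9 (a = 2 - (-5 - 2) = 2 - 1*(-7) = 2 + 7 = 9)
o(u) = -6 (o(u) = -(-3 + 9) = -1*6 = -6)
(39414 + o(162))*(246835 + 153163) = (39414 - 6)*(246835 + 153163) = 39408*399998 = 15763121184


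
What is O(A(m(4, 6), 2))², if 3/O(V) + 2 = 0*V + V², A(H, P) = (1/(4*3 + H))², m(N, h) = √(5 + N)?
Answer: 23066015625/10251360001 ≈ 2.2500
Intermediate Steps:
A(H, P) = (12 + H)⁻² (A(H, P) = (1/(12 + H))² = (12 + H)⁻²)
O(V) = 3/(-2 + V²) (O(V) = 3/(-2 + (0*V + V²)) = 3/(-2 + (0 + V²)) = 3/(-2 + V²))
O(A(m(4, 6), 2))² = (3/(-2 + ((12 + √(5 + 4))⁻²)²))² = (3/(-2 + ((12 + √9)⁻²)²))² = (3/(-2 + ((12 + 3)⁻²)²))² = (3/(-2 + (15⁻²)²))² = (3/(-2 + (1/225)²))² = (3/(-2 + 1/50625))² = (3/(-101249/50625))² = (3*(-50625/101249))² = (-151875/101249)² = 23066015625/10251360001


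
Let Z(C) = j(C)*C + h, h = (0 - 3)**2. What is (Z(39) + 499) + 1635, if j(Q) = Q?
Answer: 3664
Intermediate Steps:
h = 9 (h = (-3)**2 = 9)
Z(C) = 9 + C**2 (Z(C) = C*C + 9 = C**2 + 9 = 9 + C**2)
(Z(39) + 499) + 1635 = ((9 + 39**2) + 499) + 1635 = ((9 + 1521) + 499) + 1635 = (1530 + 499) + 1635 = 2029 + 1635 = 3664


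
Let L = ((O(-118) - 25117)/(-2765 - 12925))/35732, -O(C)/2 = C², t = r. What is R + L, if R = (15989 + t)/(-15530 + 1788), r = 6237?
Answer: -415331581435/256808242312 ≈ -1.6173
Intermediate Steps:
t = 6237
O(C) = -2*C²
L = 3531/37375672 (L = ((-2*(-118)² - 25117)/(-2765 - 12925))/35732 = ((-2*13924 - 25117)/(-15690))*(1/35732) = ((-27848 - 25117)*(-1/15690))*(1/35732) = -52965*(-1/15690)*(1/35732) = (3531/1046)*(1/35732) = 3531/37375672 ≈ 9.4473e-5)
R = -11113/6871 (R = (15989 + 6237)/(-15530 + 1788) = 22226/(-13742) = 22226*(-1/13742) = -11113/6871 ≈ -1.6174)
R + L = -11113/6871 + 3531/37375672 = -415331581435/256808242312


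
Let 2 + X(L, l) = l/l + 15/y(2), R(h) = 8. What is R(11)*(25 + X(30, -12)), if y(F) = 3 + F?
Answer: 216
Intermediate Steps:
X(L, l) = 2 (X(L, l) = -2 + (l/l + 15/(3 + 2)) = -2 + (1 + 15/5) = -2 + (1 + 15*(⅕)) = -2 + (1 + 3) = -2 + 4 = 2)
R(11)*(25 + X(30, -12)) = 8*(25 + 2) = 8*27 = 216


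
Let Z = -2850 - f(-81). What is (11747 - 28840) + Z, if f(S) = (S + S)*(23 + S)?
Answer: -29339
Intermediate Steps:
f(S) = 2*S*(23 + S) (f(S) = (2*S)*(23 + S) = 2*S*(23 + S))
Z = -12246 (Z = -2850 - 2*(-81)*(23 - 81) = -2850 - 2*(-81)*(-58) = -2850 - 1*9396 = -2850 - 9396 = -12246)
(11747 - 28840) + Z = (11747 - 28840) - 12246 = -17093 - 12246 = -29339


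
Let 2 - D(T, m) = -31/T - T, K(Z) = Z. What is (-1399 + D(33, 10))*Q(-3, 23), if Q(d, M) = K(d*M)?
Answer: 1034563/11 ≈ 94051.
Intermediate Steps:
Q(d, M) = M*d (Q(d, M) = d*M = M*d)
D(T, m) = 2 + T + 31/T (D(T, m) = 2 - (-31/T - T) = 2 - (-T - 31/T) = 2 + (T + 31/T) = 2 + T + 31/T)
(-1399 + D(33, 10))*Q(-3, 23) = (-1399 + (2 + 33 + 31/33))*(23*(-3)) = (-1399 + (2 + 33 + 31*(1/33)))*(-69) = (-1399 + (2 + 33 + 31/33))*(-69) = (-1399 + 1186/33)*(-69) = -44981/33*(-69) = 1034563/11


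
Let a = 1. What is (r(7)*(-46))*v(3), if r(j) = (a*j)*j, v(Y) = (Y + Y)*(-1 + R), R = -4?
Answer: 67620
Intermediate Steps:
v(Y) = -10*Y (v(Y) = (Y + Y)*(-1 - 4) = (2*Y)*(-5) = -10*Y)
r(j) = j² (r(j) = (1*j)*j = j*j = j²)
(r(7)*(-46))*v(3) = (7²*(-46))*(-10*3) = (49*(-46))*(-30) = -2254*(-30) = 67620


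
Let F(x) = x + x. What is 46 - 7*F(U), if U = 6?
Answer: -38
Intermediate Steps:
F(x) = 2*x
46 - 7*F(U) = 46 - 14*6 = 46 - 7*12 = 46 - 84 = -38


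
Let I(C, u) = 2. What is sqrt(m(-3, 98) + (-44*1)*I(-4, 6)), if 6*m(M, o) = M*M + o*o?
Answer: sqrt(54510)/6 ≈ 38.912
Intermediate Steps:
m(M, o) = M**2/6 + o**2/6 (m(M, o) = (M*M + o*o)/6 = (M**2 + o**2)/6 = M**2/6 + o**2/6)
sqrt(m(-3, 98) + (-44*1)*I(-4, 6)) = sqrt(((1/6)*(-3)**2 + (1/6)*98**2) - 44*1*2) = sqrt(((1/6)*9 + (1/6)*9604) - 44*2) = sqrt((3/2 + 4802/3) - 88) = sqrt(9613/6 - 88) = sqrt(9085/6) = sqrt(54510)/6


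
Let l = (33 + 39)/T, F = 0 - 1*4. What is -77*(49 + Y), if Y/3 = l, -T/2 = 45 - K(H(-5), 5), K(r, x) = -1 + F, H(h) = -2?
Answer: -90167/25 ≈ -3606.7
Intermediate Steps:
F = -4 (F = 0 - 4 = -4)
K(r, x) = -5 (K(r, x) = -1 - 4 = -5)
T = -100 (T = -2*(45 - 1*(-5)) = -2*(45 + 5) = -2*50 = -100)
l = -18/25 (l = (33 + 39)/(-100) = 72*(-1/100) = -18/25 ≈ -0.72000)
Y = -54/25 (Y = 3*(-18/25) = -54/25 ≈ -2.1600)
-77*(49 + Y) = -77*(49 - 54/25) = -77*1171/25 = -90167/25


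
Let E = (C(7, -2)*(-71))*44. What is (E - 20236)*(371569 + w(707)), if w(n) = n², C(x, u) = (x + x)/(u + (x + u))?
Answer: -91014381592/3 ≈ -3.0338e+10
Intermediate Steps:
C(x, u) = 2*x/(x + 2*u) (C(x, u) = (2*x)/(u + (u + x)) = (2*x)/(x + 2*u) = 2*x/(x + 2*u))
E = -43736/3 (E = ((2*7/(7 + 2*(-2)))*(-71))*44 = ((2*7/(7 - 4))*(-71))*44 = ((2*7/3)*(-71))*44 = ((2*7*(⅓))*(-71))*44 = ((14/3)*(-71))*44 = -994/3*44 = -43736/3 ≈ -14579.)
(E - 20236)*(371569 + w(707)) = (-43736/3 - 20236)*(371569 + 707²) = -104444*(371569 + 499849)/3 = -104444/3*871418 = -91014381592/3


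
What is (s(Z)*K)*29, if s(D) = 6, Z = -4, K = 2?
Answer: 348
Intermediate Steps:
(s(Z)*K)*29 = (6*2)*29 = 12*29 = 348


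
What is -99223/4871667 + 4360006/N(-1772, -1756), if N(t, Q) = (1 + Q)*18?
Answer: -3540605300762/25649326755 ≈ -138.04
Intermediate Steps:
N(t, Q) = 18 + 18*Q
-99223/4871667 + 4360006/N(-1772, -1756) = -99223/4871667 + 4360006/(18 + 18*(-1756)) = -99223*1/4871667 + 4360006/(18 - 31608) = -99223/4871667 + 4360006/(-31590) = -99223/4871667 + 4360006*(-1/31590) = -99223/4871667 - 2180003/15795 = -3540605300762/25649326755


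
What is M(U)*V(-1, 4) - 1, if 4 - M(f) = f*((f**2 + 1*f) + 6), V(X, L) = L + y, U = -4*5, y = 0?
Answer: 30895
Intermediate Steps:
U = -20
V(X, L) = L (V(X, L) = L + 0 = L)
M(f) = 4 - f*(6 + f + f**2) (M(f) = 4 - f*((f**2 + 1*f) + 6) = 4 - f*((f**2 + f) + 6) = 4 - f*((f + f**2) + 6) = 4 - f*(6 + f + f**2))
M(U)*V(-1, 4) - 1 = (4 - 1*(-20)**2 - 1*(-20)**3 - 6*(-20))*4 - 1 = (4 - 1*400 - 1*(-8000) + 120)*4 - 1 = (4 - 400 + 8000 + 120)*4 - 1 = 7724*4 - 1 = 30896 - 1 = 30895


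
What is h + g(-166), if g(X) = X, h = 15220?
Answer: 15054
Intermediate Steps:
h + g(-166) = 15220 - 166 = 15054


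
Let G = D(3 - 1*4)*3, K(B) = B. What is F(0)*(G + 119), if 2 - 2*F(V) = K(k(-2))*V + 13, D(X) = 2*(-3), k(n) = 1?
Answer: -1111/2 ≈ -555.50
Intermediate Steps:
D(X) = -6
G = -18 (G = -6*3 = -18)
F(V) = -11/2 - V/2 (F(V) = 1 - (1*V + 13)/2 = 1 - (V + 13)/2 = 1 - (13 + V)/2 = 1 + (-13/2 - V/2) = -11/2 - V/2)
F(0)*(G + 119) = (-11/2 - ½*0)*(-18 + 119) = (-11/2 + 0)*101 = -11/2*101 = -1111/2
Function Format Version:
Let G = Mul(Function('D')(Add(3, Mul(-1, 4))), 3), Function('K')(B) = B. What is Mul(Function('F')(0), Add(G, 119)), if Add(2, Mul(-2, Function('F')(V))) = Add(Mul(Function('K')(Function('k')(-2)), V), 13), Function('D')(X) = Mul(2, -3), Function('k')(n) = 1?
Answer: Rational(-1111, 2) ≈ -555.50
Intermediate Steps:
Function('D')(X) = -6
G = -18 (G = Mul(-6, 3) = -18)
Function('F')(V) = Add(Rational(-11, 2), Mul(Rational(-1, 2), V)) (Function('F')(V) = Add(1, Mul(Rational(-1, 2), Add(Mul(1, V), 13))) = Add(1, Mul(Rational(-1, 2), Add(V, 13))) = Add(1, Mul(Rational(-1, 2), Add(13, V))) = Add(1, Add(Rational(-13, 2), Mul(Rational(-1, 2), V))) = Add(Rational(-11, 2), Mul(Rational(-1, 2), V)))
Mul(Function('F')(0), Add(G, 119)) = Mul(Add(Rational(-11, 2), Mul(Rational(-1, 2), 0)), Add(-18, 119)) = Mul(Add(Rational(-11, 2), 0), 101) = Mul(Rational(-11, 2), 101) = Rational(-1111, 2)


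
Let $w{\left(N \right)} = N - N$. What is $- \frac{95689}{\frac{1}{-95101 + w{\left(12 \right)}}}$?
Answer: $9100119589$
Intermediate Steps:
$w{\left(N \right)} = 0$
$- \frac{95689}{\frac{1}{-95101 + w{\left(12 \right)}}} = - \frac{95689}{\frac{1}{-95101 + 0}} = - \frac{95689}{\frac{1}{-95101}} = - \frac{95689}{- \frac{1}{95101}} = \left(-95689\right) \left(-95101\right) = 9100119589$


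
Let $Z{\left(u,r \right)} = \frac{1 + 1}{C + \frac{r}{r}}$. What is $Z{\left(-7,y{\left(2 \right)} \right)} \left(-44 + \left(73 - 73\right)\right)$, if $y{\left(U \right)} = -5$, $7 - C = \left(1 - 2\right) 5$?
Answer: $- \frac{88}{13} \approx -6.7692$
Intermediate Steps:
$C = 12$ ($C = 7 - \left(1 - 2\right) 5 = 7 - \left(-1\right) 5 = 7 - -5 = 7 + 5 = 12$)
$Z{\left(u,r \right)} = \frac{2}{13}$ ($Z{\left(u,r \right)} = \frac{1 + 1}{12 + \frac{r}{r}} = \frac{2}{12 + 1} = \frac{2}{13}$)
$Z{\left(-7,y{\left(2 \right)} \right)} \left(-44 + \left(73 - 73\right)\right) = \frac{2 \left(-44 + \left(73 - 73\right)\right)}{13} = \frac{2 \left(-44 + 0\right)}{13} = \frac{2}{13} \left(-44\right) = - \frac{88}{13}$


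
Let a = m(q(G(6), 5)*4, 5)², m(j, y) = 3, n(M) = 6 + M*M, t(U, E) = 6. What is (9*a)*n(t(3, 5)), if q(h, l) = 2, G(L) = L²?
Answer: 3402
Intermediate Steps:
n(M) = 6 + M²
a = 9 (a = 3² = 9)
(9*a)*n(t(3, 5)) = (9*9)*(6 + 6²) = 81*(6 + 36) = 81*42 = 3402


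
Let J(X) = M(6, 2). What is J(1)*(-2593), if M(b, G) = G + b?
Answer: -20744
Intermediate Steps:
J(X) = 8 (J(X) = 2 + 6 = 8)
J(1)*(-2593) = 8*(-2593) = -20744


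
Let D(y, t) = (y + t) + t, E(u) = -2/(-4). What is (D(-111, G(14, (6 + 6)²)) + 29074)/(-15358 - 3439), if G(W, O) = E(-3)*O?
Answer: -29107/18797 ≈ -1.5485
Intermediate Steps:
E(u) = ½ (E(u) = -2*(-¼) = ½)
G(W, O) = O/2
D(y, t) = y + 2*t (D(y, t) = (t + y) + t = y + 2*t)
(D(-111, G(14, (6 + 6)²)) + 29074)/(-15358 - 3439) = ((-111 + 2*((6 + 6)²/2)) + 29074)/(-15358 - 3439) = ((-111 + 2*((½)*12²)) + 29074)/(-18797) = ((-111 + 2*((½)*144)) + 29074)*(-1/18797) = ((-111 + 2*72) + 29074)*(-1/18797) = ((-111 + 144) + 29074)*(-1/18797) = (33 + 29074)*(-1/18797) = 29107*(-1/18797) = -29107/18797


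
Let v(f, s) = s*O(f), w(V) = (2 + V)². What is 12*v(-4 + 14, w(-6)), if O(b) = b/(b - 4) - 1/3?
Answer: 256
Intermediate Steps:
O(b) = -⅓ + b/(-4 + b) (O(b) = b/(-4 + b) - 1*⅓ = b/(-4 + b) - ⅓ = -⅓ + b/(-4 + b))
v(f, s) = 2*s*(2 + f)/(3*(-4 + f)) (v(f, s) = s*(2*(2 + f)/(3*(-4 + f))) = 2*s*(2 + f)/(3*(-4 + f)))
12*v(-4 + 14, w(-6)) = 12*(2*(2 - 6)²*(2 + (-4 + 14))/(3*(-4 + (-4 + 14)))) = 12*((⅔)*(-4)²*(2 + 10)/(-4 + 10)) = 12*((⅔)*16*12/6) = 12*((⅔)*16*(⅙)*12) = 12*(64/3) = 256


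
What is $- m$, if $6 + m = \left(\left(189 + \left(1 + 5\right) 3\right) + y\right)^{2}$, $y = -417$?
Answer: $-44094$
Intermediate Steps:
$m = 44094$ ($m = -6 + \left(\left(189 + \left(1 + 5\right) 3\right) - 417\right)^{2} = -6 + \left(\left(189 + 6 \cdot 3\right) - 417\right)^{2} = -6 + \left(\left(189 + 18\right) - 417\right)^{2} = -6 + \left(207 - 417\right)^{2} = -6 + \left(-210\right)^{2} = -6 + 44100 = 44094$)
$- m = \left(-1\right) 44094 = -44094$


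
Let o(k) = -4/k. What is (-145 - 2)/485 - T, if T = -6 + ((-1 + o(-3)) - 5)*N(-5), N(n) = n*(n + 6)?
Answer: -25661/1455 ≈ -17.636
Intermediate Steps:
N(n) = n*(6 + n)
T = 52/3 (T = -6 + ((-1 - 4/(-3)) - 5)*(-5*(6 - 5)) = -6 + ((-1 - 4*(-⅓)) - 5)*(-5*1) = -6 + ((-1 + 4/3) - 5)*(-5) = -6 + (⅓ - 5)*(-5) = -6 - 14/3*(-5) = -6 + 70/3 = 52/3 ≈ 17.333)
(-145 - 2)/485 - T = (-145 - 2)/485 - 1*52/3 = -147*1/485 - 52/3 = -147/485 - 52/3 = -25661/1455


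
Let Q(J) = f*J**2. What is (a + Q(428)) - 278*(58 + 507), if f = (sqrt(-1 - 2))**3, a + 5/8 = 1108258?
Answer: 7609499/8 - 549552*I*sqrt(3) ≈ 9.5119e+5 - 9.5185e+5*I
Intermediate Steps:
a = 8866059/8 (a = -5/8 + 1108258 = 8866059/8 ≈ 1.1083e+6)
f = -3*I*sqrt(3) (f = (sqrt(-3))**3 = (I*sqrt(3))**3 = -3*I*sqrt(3) ≈ -5.1962*I)
Q(J) = -3*I*sqrt(3)*J**2 (Q(J) = (-3*I*sqrt(3))*J**2 = -3*I*sqrt(3)*J**2)
(a + Q(428)) - 278*(58 + 507) = (8866059/8 - 3*I*sqrt(3)*428**2) - 278*(58 + 507) = (8866059/8 - 3*I*sqrt(3)*183184) - 278*565 = (8866059/8 - 549552*I*sqrt(3)) - 157070 = 7609499/8 - 549552*I*sqrt(3)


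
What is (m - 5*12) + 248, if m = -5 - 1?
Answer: 182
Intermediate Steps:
m = -6
(m - 5*12) + 248 = (-6 - 5*12) + 248 = (-6 - 60) + 248 = -66 + 248 = 182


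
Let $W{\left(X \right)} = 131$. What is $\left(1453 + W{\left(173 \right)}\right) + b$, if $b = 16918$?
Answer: $18502$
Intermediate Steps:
$\left(1453 + W{\left(173 \right)}\right) + b = \left(1453 + 131\right) + 16918 = 1584 + 16918 = 18502$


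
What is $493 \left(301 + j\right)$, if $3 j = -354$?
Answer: $90219$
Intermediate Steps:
$j = -118$ ($j = \frac{1}{3} \left(-354\right) = -118$)
$493 \left(301 + j\right) = 493 \left(301 - 118\right) = 493 \cdot 183 = 90219$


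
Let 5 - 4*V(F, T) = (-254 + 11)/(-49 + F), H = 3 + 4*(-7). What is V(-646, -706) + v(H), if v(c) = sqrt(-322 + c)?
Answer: 808/695 + I*sqrt(347) ≈ 1.1626 + 18.628*I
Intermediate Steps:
H = -25 (H = 3 - 28 = -25)
V(F, T) = 5/4 + 243/(4*(-49 + F)) (V(F, T) = 5/4 - (-254 + 11)/(4*(-49 + F)) = 5/4 - (-243)/(4*(-49 + F)) = 5/4 + 243/(4*(-49 + F)))
V(-646, -706) + v(H) = (-2 + 5*(-646))/(4*(-49 - 646)) + sqrt(-322 - 25) = (1/4)*(-2 - 3230)/(-695) + sqrt(-347) = (1/4)*(-1/695)*(-3232) + I*sqrt(347) = 808/695 + I*sqrt(347)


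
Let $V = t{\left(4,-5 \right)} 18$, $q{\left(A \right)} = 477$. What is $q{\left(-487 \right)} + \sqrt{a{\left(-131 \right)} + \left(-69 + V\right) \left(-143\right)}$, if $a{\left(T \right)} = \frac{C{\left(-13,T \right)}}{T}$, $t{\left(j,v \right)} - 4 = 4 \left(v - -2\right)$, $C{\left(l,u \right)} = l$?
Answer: $477 + \frac{43 \sqrt{282698}}{131} \approx 651.53$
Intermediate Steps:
$t{\left(j,v \right)} = 12 + 4 v$ ($t{\left(j,v \right)} = 4 + 4 \left(v - -2\right) = 4 + 4 \left(v + 2\right) = 4 + 4 \left(2 + v\right) = 4 + \left(8 + 4 v\right) = 12 + 4 v$)
$a{\left(T \right)} = - \frac{13}{T}$
$V = -144$ ($V = \left(12 + 4 \left(-5\right)\right) 18 = \left(12 - 20\right) 18 = \left(-8\right) 18 = -144$)
$q{\left(-487 \right)} + \sqrt{a{\left(-131 \right)} + \left(-69 + V\right) \left(-143\right)} = 477 + \sqrt{- \frac{13}{-131} + \left(-69 - 144\right) \left(-143\right)} = 477 + \sqrt{\left(-13\right) \left(- \frac{1}{131}\right) - -30459} = 477 + \sqrt{\frac{13}{131} + 30459} = 477 + \sqrt{\frac{3990142}{131}} = 477 + \frac{43 \sqrt{282698}}{131}$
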